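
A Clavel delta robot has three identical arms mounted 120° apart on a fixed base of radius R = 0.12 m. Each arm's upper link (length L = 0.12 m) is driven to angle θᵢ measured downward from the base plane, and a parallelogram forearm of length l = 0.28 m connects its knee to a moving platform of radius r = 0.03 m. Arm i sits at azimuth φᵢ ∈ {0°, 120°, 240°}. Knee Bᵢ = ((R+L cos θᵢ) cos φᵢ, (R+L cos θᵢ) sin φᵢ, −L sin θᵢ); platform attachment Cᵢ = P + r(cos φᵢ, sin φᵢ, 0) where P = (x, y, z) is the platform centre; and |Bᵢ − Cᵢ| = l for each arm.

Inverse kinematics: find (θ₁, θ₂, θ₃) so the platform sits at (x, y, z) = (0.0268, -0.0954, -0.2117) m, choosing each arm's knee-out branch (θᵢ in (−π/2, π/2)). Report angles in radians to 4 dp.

θ₁ = 0.1750, θ₂ = 0.9600, θ₃ = -0.1743

rotate P by −φ1: (0.0268, -0.0954, -0.2117)
  A=0.0632, B=-0.2117, C=(l²−L²−A²−y'²−z²)/(2L)=0.0254
  √(A²+B²)=0.2209;  θ1 = -1.2807+1.4557 ≈ 0.1750
arm 2 (φ=120.0°): x'=-0.0960, y'=0.0245
  e−x'=0.1860;  (l²−L²−(e−x')²−y'²−z²)/2L = -0.0667
  θ2 = atan2(B,A) + arccos(C/0.2818) = 0.9600
arm 3 (φ=240.0°): x'=0.0692, y'=0.0709
  A=0.0208, B=-0.2117, C=(l²−L²−A²−y'²−z²)/(2L)=0.0572
  θ3 = atan2(B,A) + arccos(C/0.2127) = -0.1743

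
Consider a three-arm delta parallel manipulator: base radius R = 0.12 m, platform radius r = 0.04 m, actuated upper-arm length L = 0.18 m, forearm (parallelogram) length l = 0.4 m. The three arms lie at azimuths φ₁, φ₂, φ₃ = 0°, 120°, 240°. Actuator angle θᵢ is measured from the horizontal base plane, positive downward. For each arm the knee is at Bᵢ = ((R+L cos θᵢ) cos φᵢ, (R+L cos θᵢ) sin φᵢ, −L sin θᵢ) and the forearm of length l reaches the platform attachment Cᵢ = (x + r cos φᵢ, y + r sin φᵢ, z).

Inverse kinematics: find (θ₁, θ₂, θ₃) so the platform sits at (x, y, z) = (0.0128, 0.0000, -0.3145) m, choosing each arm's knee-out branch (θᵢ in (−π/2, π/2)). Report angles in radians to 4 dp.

arm 1 (φ=0.0°): x'=0.0128, y'=0.0000
  e−x'=0.0672;  (l²−L²−(e−x')²−y'²−z²)/2L = 0.0671
  √(A²+B²)=0.3216;  θ1 = -1.3603+1.3604 ≈ 0.0002
arm 2 (φ=120.0°): x'=-0.0064, y'=-0.0111
  A cos θ + B sin θ = C:  0.0864·cos θ + -0.3145·sin θ = 0.0586
  θ2 = atan2(B,A) + arccos(C/0.3262) = 0.0874
arm 3 (φ=240.0°): x'=-0.0064, y'=0.0111
  A=0.0864, B=-0.3145, C=(l²−L²−A²−y'²−z²)/(2L)=0.0586
  √(A²+B²)=0.3262;  θ3 = -1.3027+1.3901 ≈ 0.0874

θ₁ = 0.0002, θ₂ = 0.0874, θ₃ = 0.0874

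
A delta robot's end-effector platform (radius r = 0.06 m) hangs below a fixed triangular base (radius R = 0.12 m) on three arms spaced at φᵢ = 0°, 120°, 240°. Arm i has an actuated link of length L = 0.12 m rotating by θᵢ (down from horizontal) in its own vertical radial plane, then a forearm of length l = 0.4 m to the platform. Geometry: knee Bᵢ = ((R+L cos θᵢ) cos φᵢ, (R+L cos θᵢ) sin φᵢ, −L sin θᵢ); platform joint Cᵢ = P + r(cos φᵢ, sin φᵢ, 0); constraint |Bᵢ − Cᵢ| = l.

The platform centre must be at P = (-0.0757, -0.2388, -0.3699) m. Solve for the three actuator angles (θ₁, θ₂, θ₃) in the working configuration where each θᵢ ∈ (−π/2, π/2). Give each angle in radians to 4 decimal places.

φ1=0.0° → target in arm frame (-0.0757, -0.2388)
  A=0.1357, B=-0.3699, C=(l²−L²−A²−y'²−z²)/(2L)=-0.2778
  √(A²+B²)=0.3940;  θ1 = -1.2192+2.3532 ≈ 1.1340
rotate P by −φ2: (-0.1690, 0.1850, -0.3699)
  A=0.2290, B=-0.3699, C=(l²−L²−A²−y'²−z²)/(2L)=-0.3244
  γ=atan2(-0.3699,0.2290)=-1.0165;  ψ=arccos(-0.7457)=2.4124;  θ2=γ+ψ≈1.3959
φ3=240.0° → target in arm frame (0.2447, 0.0538)
  A=-0.1847, B=-0.3699, C=(l²−L²−A²−y'²−z²)/(2L)=-0.1176
  θ3 = atan2(B,A) + arccos(C/0.4134) = -0.1746

θ₁ = 1.1340, θ₂ = 1.3959, θ₃ = -0.1746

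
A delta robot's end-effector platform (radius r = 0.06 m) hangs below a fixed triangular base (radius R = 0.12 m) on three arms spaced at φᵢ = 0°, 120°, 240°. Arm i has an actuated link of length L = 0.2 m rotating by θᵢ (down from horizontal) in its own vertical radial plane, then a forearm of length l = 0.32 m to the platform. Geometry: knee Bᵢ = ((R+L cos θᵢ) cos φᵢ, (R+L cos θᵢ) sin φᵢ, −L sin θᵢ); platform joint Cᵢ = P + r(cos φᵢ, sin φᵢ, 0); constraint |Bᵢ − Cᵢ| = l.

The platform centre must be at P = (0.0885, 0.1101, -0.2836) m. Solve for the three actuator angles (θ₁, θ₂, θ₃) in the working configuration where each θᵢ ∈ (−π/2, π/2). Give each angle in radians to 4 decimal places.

arm 1 (φ=0.0°): x'=0.0885, y'=0.1101
  e−x'=-0.0285;  (l²−L²−(e−x')²−y'²−z²)/2L = -0.0774
  γ=atan2(-0.2836,-0.0285)=-1.6710;  ψ=arccos(-0.2716)=1.8458;  θ1=γ+ψ≈0.1749
arm 2 (φ=120.0°): x'=0.0511, y'=-0.1317
  A=0.0089, B=-0.2836, C=(l²−L²−A²−y'²−z²)/(2L)=-0.0886
  θ2 = atan2(B,A) + arccos(C/0.2837) = 0.3490
φ3=240.0° → target in arm frame (-0.1396, 0.0216)
  A=0.1996, B=-0.2836, C=(l²−L²−A²−y'²−z²)/(2L)=-0.1458
  √(A²+B²)=0.3468;  θ3 = -0.9575+2.0048 ≈ 1.0473

θ₁ = 0.1749, θ₂ = 0.3490, θ₃ = 1.0473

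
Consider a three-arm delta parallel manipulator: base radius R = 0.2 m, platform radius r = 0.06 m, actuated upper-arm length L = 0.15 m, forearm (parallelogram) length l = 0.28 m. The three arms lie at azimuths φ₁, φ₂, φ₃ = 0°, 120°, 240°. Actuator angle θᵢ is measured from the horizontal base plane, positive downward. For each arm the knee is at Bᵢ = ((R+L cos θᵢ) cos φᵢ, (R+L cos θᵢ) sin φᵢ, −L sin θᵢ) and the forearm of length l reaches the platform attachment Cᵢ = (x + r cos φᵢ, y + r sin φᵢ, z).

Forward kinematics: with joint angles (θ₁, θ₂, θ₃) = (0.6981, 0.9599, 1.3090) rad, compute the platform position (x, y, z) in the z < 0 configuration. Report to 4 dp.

φ1=0.0°: virtual centre (0.2549, 0.0000, -0.0964), radius l
arm 2 at φ=120.0°: (R−r)+L cos θ2 = 0.2260;  O2 = (-0.1130, 0.1958, -0.1229)
arm 3 at φ=240.0°: (R−r)+L cos θ3 = 0.1788;  O3 = (-0.0894, -0.1549, -0.1449)
|O₂|²−|O₁|² = -0.0081;  |O₃|²−|O₁|² = -0.0213
[-0.7359 0.3915 -0.0529]·P = -0.0081;  [-0.6886 -0.3097 -0.0969]·P = -0.0213
Cramer: x(z) = 0.0218-0.1092z;  y(z) = 0.0203-0.0702z
into |P−O₁|² = l²: 1.0169z² + 0.2409z + -0.0143 = 0;  Δ = 0.1164;  z = -0.2862 or 0.0493 → z<0 root = -0.2862
x = 0.0531, y = 0.0404

(0.0531, 0.0404, -0.2862)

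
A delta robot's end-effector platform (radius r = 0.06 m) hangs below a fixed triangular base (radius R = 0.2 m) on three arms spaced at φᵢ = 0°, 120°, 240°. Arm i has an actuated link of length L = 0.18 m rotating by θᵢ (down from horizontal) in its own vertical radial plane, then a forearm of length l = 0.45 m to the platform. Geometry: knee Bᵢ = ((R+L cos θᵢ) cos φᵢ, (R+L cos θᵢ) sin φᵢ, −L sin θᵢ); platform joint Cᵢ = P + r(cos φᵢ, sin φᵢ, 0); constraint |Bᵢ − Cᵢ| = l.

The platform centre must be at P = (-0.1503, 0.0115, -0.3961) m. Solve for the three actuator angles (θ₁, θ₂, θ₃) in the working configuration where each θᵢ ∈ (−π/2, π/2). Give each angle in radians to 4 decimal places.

rotate P by −φ1: (-0.1503, 0.0115, -0.3961)
  e−x'=0.2903;  (l²−L²−(e−x')²−y'²−z²)/2L = -0.1978
  √(A²+B²)=0.4911;  θ1 = -0.9383+1.9853 ≈ 1.0470
arm 2 (φ=120.0°): x'=0.0851, y'=0.1244
  e−x'=0.0549;  (l²−L²−(e−x')²−y'²−z²)/2L = -0.0147
  γ=atan2(-0.3961,0.0549)=-1.4331;  ψ=arccos(-0.0367)=1.6075;  θ2=γ+ψ≈0.1744
rotate P by −φ3: (0.0652, -0.1359, -0.3961)
  e−x'=0.0748;  (l²−L²−(e−x')²−y'²−z²)/2L = -0.0302
  γ=atan2(-0.3961,0.0748)=-1.3841;  ψ=arccos(-0.0749)=1.6457;  θ3=γ+ψ≈0.2616

θ₁ = 1.0470, θ₂ = 0.1744, θ₃ = 0.2616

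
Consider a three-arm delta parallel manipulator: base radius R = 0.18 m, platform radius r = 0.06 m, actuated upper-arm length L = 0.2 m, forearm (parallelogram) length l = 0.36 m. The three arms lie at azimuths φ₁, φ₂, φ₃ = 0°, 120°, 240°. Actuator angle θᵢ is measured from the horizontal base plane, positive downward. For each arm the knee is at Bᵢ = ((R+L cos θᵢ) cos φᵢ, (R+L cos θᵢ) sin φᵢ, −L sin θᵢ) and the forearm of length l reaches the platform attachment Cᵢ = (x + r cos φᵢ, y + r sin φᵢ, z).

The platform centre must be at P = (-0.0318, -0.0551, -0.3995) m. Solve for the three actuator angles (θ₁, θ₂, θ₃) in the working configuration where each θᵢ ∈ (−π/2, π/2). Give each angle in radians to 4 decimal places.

rotate P by −φ1: (-0.0318, -0.0551, -0.3995)
  e−x'=0.1518;  (l²−L²−(e−x')²−y'²−z²)/2L = -0.2402
  θ1 = atan2(B,A) + arccos(C/0.4274) = 0.9600
rotate P by −φ2: (-0.0318, 0.0551, -0.3995)
  e−x'=0.1518;  (l²−L²−(e−x')²−y'²−z²)/2L = -0.2402
  θ2 = atan2(B,A) + arccos(C/0.4274) = 0.9600
rotate P by −φ3: (0.0636, 0.0000, -0.3995)
  A=0.0564, B=-0.3995, C=(l²−L²−A²−y'²−z²)/(2L)=-0.1829
  γ=atan2(-0.3995,0.0564)=-1.4306;  ψ=arccos(-0.4534)=2.0414;  θ3=γ+ψ≈0.6108

θ₁ = 0.9600, θ₂ = 0.9600, θ₃ = 0.6108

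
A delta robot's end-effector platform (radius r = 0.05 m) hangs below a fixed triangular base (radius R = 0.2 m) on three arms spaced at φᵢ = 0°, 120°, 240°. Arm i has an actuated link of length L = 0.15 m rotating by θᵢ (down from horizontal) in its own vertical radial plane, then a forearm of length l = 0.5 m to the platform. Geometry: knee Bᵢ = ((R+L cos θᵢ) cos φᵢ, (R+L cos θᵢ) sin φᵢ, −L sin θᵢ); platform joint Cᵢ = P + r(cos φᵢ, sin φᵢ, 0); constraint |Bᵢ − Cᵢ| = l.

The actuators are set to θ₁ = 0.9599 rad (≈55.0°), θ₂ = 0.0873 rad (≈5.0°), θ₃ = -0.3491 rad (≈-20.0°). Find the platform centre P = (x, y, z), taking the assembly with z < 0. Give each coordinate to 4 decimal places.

(-0.1736, -0.0500, -0.4052)

centre 1 = (0.2360·cos0.0°, 0.2360·sin0.0°, -0.1229) = (0.2360, 0.0000, -0.1229)
centre 2 = (0.2994·cos120.0°, 0.2994·sin120.0°, -0.0131) = (-0.1497, 0.2593, -0.0131)
arm 3 at φ=240.0°: e+L cos θ3 = 0.2910;  centre 3 = (-0.1455, -0.2520, 0.0513)
eliminate P² terms by subtracting sphere 1 from 2 and 3
linear system: -0.7715x+0.5186y = 0.0190−0.2196z; -0.7630x+-0.5039y = 0.0165−0.3484z
det = 0.7845;  x = -0.0231+0.3713z,  y = 0.0023+0.1290z
into |P−centre ₁|² = l²: 1.1545z² + 0.0539z + -0.1677 = 0;  Δ = 0.7776;  z = -0.4052 or 0.3586 → z<0 root = -0.4052
x = -0.1736, y = -0.0500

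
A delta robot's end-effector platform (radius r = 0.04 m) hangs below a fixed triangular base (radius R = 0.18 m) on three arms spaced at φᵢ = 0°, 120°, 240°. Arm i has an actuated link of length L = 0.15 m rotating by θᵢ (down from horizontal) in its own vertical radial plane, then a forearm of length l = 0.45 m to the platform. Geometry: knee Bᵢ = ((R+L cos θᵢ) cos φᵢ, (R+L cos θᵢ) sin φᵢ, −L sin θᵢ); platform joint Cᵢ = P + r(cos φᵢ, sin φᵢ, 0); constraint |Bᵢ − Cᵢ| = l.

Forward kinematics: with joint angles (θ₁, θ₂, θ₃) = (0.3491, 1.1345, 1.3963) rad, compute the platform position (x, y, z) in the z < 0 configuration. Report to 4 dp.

O1 = (0.2810·cos0.0°, 0.2810·sin0.0°, -0.0513) = (0.2810, 0.0000, -0.0513)
arm 2 at φ=120.0°: e+L cos θ2 = 0.2034;  O2 = (-0.1017, 0.1761, -0.1359)
arm 3 at φ=240.0°: e+L cos θ3 = 0.1660;  O3 = (-0.0830, -0.1438, -0.1477)
subtract pairs → two planes through P
linear system: -0.7653x+0.3523y = -0.0217−-0.1693z; -0.7279x+-0.2876y = -0.0322−-0.1928z
Cramer: x(z) = 0.0369-0.2447z;  y(z) = 0.0185-0.0511z
quadratic in z: (1.0625)z²+(0.2202)z+(-0.1400)=0, √Δ=0.8021 → z ∈ {-0.4811, 0.2738}; z = -0.4811 (taking z<0)
x = 0.1546, y = 0.0431

(0.1546, 0.0431, -0.4811)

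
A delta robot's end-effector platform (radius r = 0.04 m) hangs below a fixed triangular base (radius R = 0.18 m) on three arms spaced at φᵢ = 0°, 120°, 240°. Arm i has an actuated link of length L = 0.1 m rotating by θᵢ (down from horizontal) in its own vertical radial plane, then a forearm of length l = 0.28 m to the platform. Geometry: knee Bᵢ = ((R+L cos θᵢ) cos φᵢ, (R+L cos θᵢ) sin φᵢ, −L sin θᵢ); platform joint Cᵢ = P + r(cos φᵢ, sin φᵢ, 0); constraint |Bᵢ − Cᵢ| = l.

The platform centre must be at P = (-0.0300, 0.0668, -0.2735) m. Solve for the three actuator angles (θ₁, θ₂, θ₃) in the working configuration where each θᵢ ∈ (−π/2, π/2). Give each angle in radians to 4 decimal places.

arm 1 (φ=0.0°): x'=-0.0300, y'=0.0668
  A cos θ + B sin θ = C:  0.1700·cos θ + -0.2735·sin θ = -0.1988
  √(A²+B²)=0.3220;  θ1 = -1.0147+2.2362 ≈ 1.2216
rotate P by −φ2: (0.0729, -0.0074, -0.2735)
  A=0.0671, B=-0.2735, C=(l²−L²−A²−y'²−z²)/(2L)=-0.0548
  θ2 = atan2(B,A) + arccos(C/0.2816) = 0.4367
rotate P by −φ3: (-0.0429, -0.0594, -0.2735)
  e−x'=0.1829;  (l²−L²−(e−x')²−y'²−z²)/2L = -0.2168
  γ=atan2(-0.2735,0.1829)=-0.9815;  ψ=arccos(-0.6590)=2.2903;  θ3=γ+ψ≈1.3088

θ₁ = 1.2216, θ₂ = 0.4367, θ₃ = 1.3088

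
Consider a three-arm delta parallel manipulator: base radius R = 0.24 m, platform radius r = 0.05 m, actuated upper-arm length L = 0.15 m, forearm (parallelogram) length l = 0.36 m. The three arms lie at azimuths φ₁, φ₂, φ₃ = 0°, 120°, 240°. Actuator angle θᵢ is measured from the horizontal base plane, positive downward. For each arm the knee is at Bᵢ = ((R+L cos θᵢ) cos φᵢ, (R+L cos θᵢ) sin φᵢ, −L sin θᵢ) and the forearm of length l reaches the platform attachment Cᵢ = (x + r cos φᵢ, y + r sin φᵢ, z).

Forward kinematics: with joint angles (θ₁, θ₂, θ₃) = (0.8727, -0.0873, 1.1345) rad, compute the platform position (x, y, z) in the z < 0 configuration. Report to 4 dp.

(-0.0271, 0.1044, -0.2577)

φ1=0.0°: virtual centre (0.2864, 0.0000, -0.1149), radius l
centre 2 = (0.3394·cos120.0°, 0.3394·sin120.0°, 0.0131) = (-0.1697, 0.2940, 0.0131)
centre 3 = (0.2534·cos240.0°, 0.2534·sin240.0°, -0.1359) = (-0.1267, -0.2194, -0.1359)
eliminate P² terms by subtracting sphere 1 from 2 and 3
plane₁₂: -0.9123x+0.5879y+0.2560z = 0.0201
Cramer: x(z) = -0.0017+0.0989z;  y(z) = 0.0317-0.2820z
quadratic in z: (1.0893)z²+(0.1550)z+(-0.0324)=0, √Δ=0.4065 → z ∈ {-0.2577, 0.1154}; z = -0.2577 (taking z<0)
x = -0.0271, y = 0.1044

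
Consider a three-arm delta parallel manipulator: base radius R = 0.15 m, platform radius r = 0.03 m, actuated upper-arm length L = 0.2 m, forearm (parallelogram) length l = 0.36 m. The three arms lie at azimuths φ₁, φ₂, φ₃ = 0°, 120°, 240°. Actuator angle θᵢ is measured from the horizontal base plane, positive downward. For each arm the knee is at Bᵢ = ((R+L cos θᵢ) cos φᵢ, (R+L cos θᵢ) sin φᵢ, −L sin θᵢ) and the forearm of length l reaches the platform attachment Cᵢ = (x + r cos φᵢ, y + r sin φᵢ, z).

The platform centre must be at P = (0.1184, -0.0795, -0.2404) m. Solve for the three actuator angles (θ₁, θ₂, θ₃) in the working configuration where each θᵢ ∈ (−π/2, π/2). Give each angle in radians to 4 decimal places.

φ1=0.0° → target in arm frame (0.1184, -0.0795)
  A cos θ + B sin θ = C:  0.0016·cos θ + -0.2404·sin θ = 0.0637
  γ=atan2(-0.2404,0.0016)=-1.5641;  ψ=arccos(0.2650)=1.3026;  θ1=γ+ψ≈-0.2616
rotate P by −φ2: (-0.1280, -0.0628, -0.2404)
  A cos θ + B sin θ = C:  0.2480·cos θ + -0.2404·sin θ = -0.0842
  θ2 = atan2(B,A) + arccos(C/0.3454) = 1.0472
arm 3 (φ=240.0°): x'=0.0096, y'=0.1423
  A cos θ + B sin θ = C:  0.1104·cos θ + -0.2404·sin θ = -0.0015
  γ=atan2(-0.2404,0.1104)=-1.1405;  ψ=arccos(-0.0058)=1.5766;  θ3=γ+ψ≈0.4362

θ₁ = -0.2616, θ₂ = 1.0472, θ₃ = 0.4362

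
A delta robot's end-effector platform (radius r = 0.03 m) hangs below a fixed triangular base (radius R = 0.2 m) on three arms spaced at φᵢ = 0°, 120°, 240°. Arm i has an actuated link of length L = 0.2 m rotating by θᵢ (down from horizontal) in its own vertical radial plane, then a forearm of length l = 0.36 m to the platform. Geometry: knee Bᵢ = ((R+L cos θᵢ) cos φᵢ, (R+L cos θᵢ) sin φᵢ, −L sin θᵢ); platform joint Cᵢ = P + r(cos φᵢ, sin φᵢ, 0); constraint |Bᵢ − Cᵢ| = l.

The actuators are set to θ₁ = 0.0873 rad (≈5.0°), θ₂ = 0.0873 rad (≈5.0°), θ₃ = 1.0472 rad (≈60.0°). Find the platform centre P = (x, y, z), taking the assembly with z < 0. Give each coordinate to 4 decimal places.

(0.0447, 0.0774, -0.1527)

centre 1 = (0.3692·cos0.0°, 0.3692·sin0.0°, -0.0174) = (0.3692, 0.0000, -0.0174)
centre 2 = (0.3692·cos120.0°, 0.3692·sin120.0°, -0.0174) = (-0.1846, 0.3198, -0.0174)
φ3=240.0°: virtual centre (-0.1350, -0.2338, -0.1732), radius l
eliminate P² terms by subtracting sphere 1 from 2 and 3
plane₁₂: -1.1077x+0.6395y+0.0000z = 0.0000
det = 1.1630;  x = 0.0186+-0.1713z,  y = 0.0321+-0.2967z
sphere 1 gives Az²+Bz+C=0 with A=1.1174, B=0.1360, C=-0.0053;  B²−4AC=0.0421;  roots -0.1527, 0.0310;  negative root z = -0.1527
x = 0.0447, y = 0.0774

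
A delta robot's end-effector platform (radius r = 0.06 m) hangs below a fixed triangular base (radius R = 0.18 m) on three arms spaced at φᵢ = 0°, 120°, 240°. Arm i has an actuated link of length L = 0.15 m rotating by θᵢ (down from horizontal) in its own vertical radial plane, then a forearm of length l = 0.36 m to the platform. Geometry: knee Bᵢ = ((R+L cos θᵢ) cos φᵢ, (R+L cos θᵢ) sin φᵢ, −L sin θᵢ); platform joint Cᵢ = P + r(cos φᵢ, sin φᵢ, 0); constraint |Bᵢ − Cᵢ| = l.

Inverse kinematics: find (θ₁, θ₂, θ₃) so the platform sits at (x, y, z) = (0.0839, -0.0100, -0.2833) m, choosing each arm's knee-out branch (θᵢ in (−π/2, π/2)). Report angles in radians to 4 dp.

θ₁ = -0.1747, θ₂ = 0.6111, θ₃ = 0.5238

φ1=0.0° → target in arm frame (0.0839, -0.0100)
  A=0.0361, B=-0.2833, C=(l²−L²−A²−y'²−z²)/(2L)=0.0848
  √(A²+B²)=0.2856;  θ1 = -1.4441+1.2693 ≈ -0.1747
φ2=120.0° → target in arm frame (-0.0506, -0.0677)
  e−x'=0.1706;  (l²−L²−(e−x')²−y'²−z²)/2L = -0.0228
  √(A²+B²)=0.3307;  θ2 = -1.0287+1.6398 ≈ 0.6111
arm 3 (φ=240.0°): x'=-0.0333, y'=0.0777
  A cos θ + B sin θ = C:  0.1533·cos θ + -0.2833·sin θ = -0.0090
  √(A²+B²)=0.3221;  θ3 = -1.0748+1.5986 ≈ 0.5238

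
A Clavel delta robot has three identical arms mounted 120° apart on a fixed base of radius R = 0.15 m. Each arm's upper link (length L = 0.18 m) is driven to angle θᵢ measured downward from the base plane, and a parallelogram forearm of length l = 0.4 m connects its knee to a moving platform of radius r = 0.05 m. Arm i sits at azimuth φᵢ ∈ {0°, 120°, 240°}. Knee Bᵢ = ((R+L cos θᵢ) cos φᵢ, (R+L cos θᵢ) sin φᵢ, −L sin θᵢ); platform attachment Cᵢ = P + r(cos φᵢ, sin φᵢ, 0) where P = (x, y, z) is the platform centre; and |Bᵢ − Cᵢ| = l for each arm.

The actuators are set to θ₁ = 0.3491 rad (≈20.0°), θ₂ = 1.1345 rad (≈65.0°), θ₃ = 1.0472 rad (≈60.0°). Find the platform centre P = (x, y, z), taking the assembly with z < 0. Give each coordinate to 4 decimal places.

arm 1 at φ=0.0°: e+L cos θ1 = 0.2691;  O1 = (0.2691, 0.0000, -0.0616)
arm 2 at φ=120.0°: e+L cos θ2 = 0.1761;  O2 = (-0.0880, 0.1525, -0.1631)
φ3=240.0°: virtual centre (-0.0950, -0.1645, -0.1559), radius l
|O₂|²−|O₁|² = -0.0186;  |O₃|²−|O₁|² = -0.0158
plane₁₂: -0.7144x+0.3050y+-0.2031z = -0.0186
Cramer: x(z) = 0.0240-0.2720z;  y(z) = -0.0049+0.0289z
into |P−O₁|² = l²: 1.0748z² + 0.2563z + -0.0961 = 0;  Δ = 0.4787;  z = -0.4411 or 0.2026 → z<0 root = -0.4411
x = 0.1439, y = -0.0177

(0.1439, -0.0177, -0.4411)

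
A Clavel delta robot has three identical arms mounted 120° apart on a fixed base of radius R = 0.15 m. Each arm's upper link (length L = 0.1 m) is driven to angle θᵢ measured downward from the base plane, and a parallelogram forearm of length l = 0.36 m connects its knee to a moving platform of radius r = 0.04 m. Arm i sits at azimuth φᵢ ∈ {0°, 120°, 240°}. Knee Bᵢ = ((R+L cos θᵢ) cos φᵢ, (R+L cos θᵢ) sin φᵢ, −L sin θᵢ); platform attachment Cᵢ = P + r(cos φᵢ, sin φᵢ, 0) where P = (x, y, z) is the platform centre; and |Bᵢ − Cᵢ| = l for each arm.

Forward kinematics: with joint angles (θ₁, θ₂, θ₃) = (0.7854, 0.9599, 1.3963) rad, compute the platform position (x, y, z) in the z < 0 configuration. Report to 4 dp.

(0.0484, 0.0471, -0.4022)

φ1=0.0°: virtual centre (0.1807, 0.0000, -0.0707), radius l
φ2=120.0°: virtual centre (-0.0837, 0.1449, -0.0819), radius l
φ3=240.0°: virtual centre (-0.0637, -0.1103, -0.0985), radius l
subtract pairs → two planes through P
plane₁₂: -0.5288x+0.2899y+-0.0224z = -0.0029
det = 0.2583;  x = 0.0157+-0.0815z,  y = 0.0185+-0.0713z
sphere 1 gives Az²+Bz+C=0 with A=1.0117, B=0.1657, C=-0.0970;  B²−4AC=0.4201;  roots -0.4022, 0.2384;  negative root z = -0.4022
x = 0.0484, y = 0.0471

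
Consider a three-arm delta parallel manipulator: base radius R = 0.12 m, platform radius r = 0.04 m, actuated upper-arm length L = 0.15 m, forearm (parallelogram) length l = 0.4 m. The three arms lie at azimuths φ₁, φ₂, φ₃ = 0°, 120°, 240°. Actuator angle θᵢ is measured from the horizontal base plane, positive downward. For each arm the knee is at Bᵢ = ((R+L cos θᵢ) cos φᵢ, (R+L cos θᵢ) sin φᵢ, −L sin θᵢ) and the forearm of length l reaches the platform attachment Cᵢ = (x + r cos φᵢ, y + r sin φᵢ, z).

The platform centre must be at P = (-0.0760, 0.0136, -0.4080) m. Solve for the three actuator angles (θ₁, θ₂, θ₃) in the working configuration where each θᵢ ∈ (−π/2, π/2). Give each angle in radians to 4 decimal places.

arm 1 (φ=0.0°): x'=-0.0760, y'=0.0136
  A cos θ + B sin θ = C:  0.1560·cos θ + -0.4080·sin θ = -0.1783
  θ1 = atan2(B,A) + arccos(C/0.4368) = 0.7856
arm 2 (φ=120.0°): x'=0.0498, y'=0.0590
  A cos θ + B sin θ = C:  0.0302·cos θ + -0.4080·sin θ = -0.1112
  γ=atan2(-0.4080,0.0302)=-1.4969;  ψ=arccos(-0.2718)=1.8461;  θ2=γ+ψ≈0.3492
rotate P by −φ3: (0.0262, -0.0726, -0.4080)
  e−x'=0.0538;  (l²−L²−(e−x')²−y'²−z²)/2L = -0.1238
  √(A²+B²)=0.4115;  θ3 = -1.4397+1.8763 ≈ 0.4365

θ₁ = 0.7856, θ₂ = 0.3492, θ₃ = 0.4365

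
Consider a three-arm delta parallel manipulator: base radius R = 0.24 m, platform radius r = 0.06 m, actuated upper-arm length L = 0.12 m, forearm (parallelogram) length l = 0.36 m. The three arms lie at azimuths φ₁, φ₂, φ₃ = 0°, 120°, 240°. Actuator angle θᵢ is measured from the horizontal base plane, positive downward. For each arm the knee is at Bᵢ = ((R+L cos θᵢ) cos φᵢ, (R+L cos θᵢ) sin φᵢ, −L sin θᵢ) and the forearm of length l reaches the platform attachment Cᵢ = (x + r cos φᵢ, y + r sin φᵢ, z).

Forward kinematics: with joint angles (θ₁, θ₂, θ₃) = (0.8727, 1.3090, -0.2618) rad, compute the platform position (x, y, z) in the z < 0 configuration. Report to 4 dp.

arm 1 at φ=0.0°: ρ1 = 0.2571;  S1 = (0.2571, 0.0000, -0.0919)
arm 2 at φ=120.0°: ρ2 = 0.2111;  S2 = (-0.1055, 0.1828, -0.1159)
φ3=240.0°: virtual centre (-0.1480, -0.2563, 0.0311), radius l
subtract pairs → two planes through P
linear system: -0.7253x+0.3656y = -0.0166−-0.0480z; -0.8102x+-0.5125y = 0.0140−0.2460z
Cramer: x(z) = 0.0051+0.0978z;  y(z) = -0.0353+0.3253z
sphere 1 gives Az²+Bz+C=0 with A=1.1154, B=0.1116, C=-0.0564;  B²−4AC=0.2640;  roots -0.2803, 0.1803;  negative root z = -0.2803
x = -0.0223, y = -0.1265

(-0.0223, -0.1265, -0.2803)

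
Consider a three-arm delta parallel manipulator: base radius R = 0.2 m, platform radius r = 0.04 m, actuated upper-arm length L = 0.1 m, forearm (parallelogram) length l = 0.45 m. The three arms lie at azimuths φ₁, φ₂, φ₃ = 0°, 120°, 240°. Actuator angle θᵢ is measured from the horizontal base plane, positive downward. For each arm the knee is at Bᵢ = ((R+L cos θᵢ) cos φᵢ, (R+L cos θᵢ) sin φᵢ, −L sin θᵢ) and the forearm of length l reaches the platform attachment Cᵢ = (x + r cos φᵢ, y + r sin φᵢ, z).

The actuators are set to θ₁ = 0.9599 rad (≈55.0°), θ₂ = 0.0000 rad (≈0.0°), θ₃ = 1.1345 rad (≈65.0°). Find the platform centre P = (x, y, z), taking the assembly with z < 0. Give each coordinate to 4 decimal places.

(-0.0449, 0.1168, -0.4284)

arm 1 at φ=0.0°: ρ1 = 0.2174;  centre 1 = (0.2174, 0.0000, -0.0819)
arm 2 at φ=120.0°: ρ2 = 0.2600;  centre 2 = (-0.1300, 0.2252, 0.0000)
centre 3 = (0.2023·cos240.0°, 0.2023·sin240.0°, -0.0906) = (-0.1011, -0.1752, -0.0906)
eliminate P² terms by subtracting sphere 1 from 2 and 3
[-0.6947 0.4503 0.1638]·P = 0.0136;  [-0.6370 -0.3503 -0.0174]·P = -0.0048
det = 0.5302;  x = -0.0049+0.0934z,  y = 0.0227+-0.2197z
sphere 1 gives Az²+Bz+C=0 with A=1.0570, B=0.1123, C=-0.1459;  B²−4AC=0.6293;  roots -0.4284, 0.3221;  negative root z = -0.4284
x = -0.0449, y = 0.1168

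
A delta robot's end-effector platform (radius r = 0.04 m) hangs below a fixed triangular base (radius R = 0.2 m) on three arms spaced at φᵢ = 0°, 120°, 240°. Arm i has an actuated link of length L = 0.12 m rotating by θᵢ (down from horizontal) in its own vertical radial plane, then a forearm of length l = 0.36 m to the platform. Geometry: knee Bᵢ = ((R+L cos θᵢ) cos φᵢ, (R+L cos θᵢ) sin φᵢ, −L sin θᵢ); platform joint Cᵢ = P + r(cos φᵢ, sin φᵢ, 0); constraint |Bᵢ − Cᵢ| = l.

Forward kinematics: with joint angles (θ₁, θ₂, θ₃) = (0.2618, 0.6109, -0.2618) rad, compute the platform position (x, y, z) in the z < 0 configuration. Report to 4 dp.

(-0.0029, -0.0602, -0.2507)

S1 = (0.2759·cos0.0°, 0.2759·sin0.0°, -0.0311) = (0.2759, 0.0000, -0.0311)
S2 = (0.2583·cos120.0°, 0.2583·sin120.0°, -0.0688) = (-0.1291, 0.2237, -0.0688)
S3 = (0.2759·cos240.0°, 0.2759·sin240.0°, 0.0311) = (-0.1380, -0.2389, 0.0311)
|S₂|²−|S₁|² = -0.0056;  |S₃|²−|S₁|² = 0.0000
linear system: -0.8101x+0.4474y = -0.0056−-0.0755z; -0.8277x+-0.4779y = 0.0000−0.1242z
Cramer: x(z) = 0.0036+0.0257z;  y(z) = -0.0062+0.2154z
quadratic in z: (1.0471)z²+(0.0455)z+(-0.0544)=0, √Δ=0.4796 → z ∈ {-0.2507, 0.2073}; z = -0.2507 (taking z<0)
x = -0.0029, y = -0.0602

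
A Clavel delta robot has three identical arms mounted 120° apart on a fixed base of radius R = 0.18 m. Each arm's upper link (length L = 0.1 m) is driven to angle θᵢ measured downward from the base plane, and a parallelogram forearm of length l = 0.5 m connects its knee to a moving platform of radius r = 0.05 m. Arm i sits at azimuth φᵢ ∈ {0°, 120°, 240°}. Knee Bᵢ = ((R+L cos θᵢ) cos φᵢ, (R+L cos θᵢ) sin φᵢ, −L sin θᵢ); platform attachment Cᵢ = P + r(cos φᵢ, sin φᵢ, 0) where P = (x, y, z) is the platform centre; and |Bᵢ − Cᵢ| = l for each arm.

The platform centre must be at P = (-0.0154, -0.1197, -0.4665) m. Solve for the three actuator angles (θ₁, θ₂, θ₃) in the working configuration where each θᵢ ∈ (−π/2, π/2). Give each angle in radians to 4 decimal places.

θ₁ = 0.4365, θ₂ = 0.7856, θ₃ = -0.1745

rotate P by −φ1: (-0.0154, -0.1197, -0.4665)
  A cos θ + B sin θ = C:  0.1454·cos θ + -0.4665·sin θ = -0.0655
  √(A²+B²)=0.4886;  θ1 = -1.2687+1.7052 ≈ 0.4365
rotate P by −φ2: (-0.0960, 0.0732, -0.4665)
  A cos θ + B sin θ = C:  0.2260·cos θ + -0.4665·sin θ = -0.1702
  θ2 = atan2(B,A) + arccos(C/0.5183) = 0.7856
φ3=240.0° → target in arm frame (0.1114, 0.0465)
  A cos θ + B sin θ = C:  0.0186·cos θ + -0.4665·sin θ = 0.0993
  √(A²+B²)=0.4669;  θ3 = -1.5309+1.3564 ≈ -0.1745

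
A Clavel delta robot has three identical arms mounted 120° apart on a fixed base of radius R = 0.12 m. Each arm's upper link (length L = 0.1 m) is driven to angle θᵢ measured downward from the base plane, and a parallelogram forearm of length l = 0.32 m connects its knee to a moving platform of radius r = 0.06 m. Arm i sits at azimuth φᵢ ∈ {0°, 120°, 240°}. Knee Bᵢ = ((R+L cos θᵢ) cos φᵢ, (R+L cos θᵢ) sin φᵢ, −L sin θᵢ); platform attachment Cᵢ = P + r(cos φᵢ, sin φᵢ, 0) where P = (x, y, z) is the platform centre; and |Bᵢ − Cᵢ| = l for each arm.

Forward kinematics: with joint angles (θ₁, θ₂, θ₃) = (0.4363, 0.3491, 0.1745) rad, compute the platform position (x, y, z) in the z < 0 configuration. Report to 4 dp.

arm 1 at φ=0.0°: ρ1 = 0.1506;  centre 1 = (0.1506, 0.0000, -0.0423)
φ2=120.0°: virtual centre (-0.0770, 0.1333, -0.0342), radius l
centre 3 = (0.1585·cos240.0°, 0.1585·sin240.0°, -0.0174) = (-0.0792, -0.1372, -0.0174)
eliminate P² terms by subtracting sphere 1 from 2 and 3
linear system: -0.4552x+0.2667y = 0.0004−0.0161z; -0.4597x+-0.2745y = 0.0009−0.0498z
det = 0.2476;  x = -0.0015+0.0715z,  y = -0.0010+0.0617z
sphere 1 gives Az²+Bz+C=0 with A=1.0089, B=0.0626, C=-0.0775;  B²−4AC=0.3166;  roots -0.3099, 0.2478;  negative root z = -0.3099
x = -0.0236, y = -0.0201

(-0.0236, -0.0201, -0.3099)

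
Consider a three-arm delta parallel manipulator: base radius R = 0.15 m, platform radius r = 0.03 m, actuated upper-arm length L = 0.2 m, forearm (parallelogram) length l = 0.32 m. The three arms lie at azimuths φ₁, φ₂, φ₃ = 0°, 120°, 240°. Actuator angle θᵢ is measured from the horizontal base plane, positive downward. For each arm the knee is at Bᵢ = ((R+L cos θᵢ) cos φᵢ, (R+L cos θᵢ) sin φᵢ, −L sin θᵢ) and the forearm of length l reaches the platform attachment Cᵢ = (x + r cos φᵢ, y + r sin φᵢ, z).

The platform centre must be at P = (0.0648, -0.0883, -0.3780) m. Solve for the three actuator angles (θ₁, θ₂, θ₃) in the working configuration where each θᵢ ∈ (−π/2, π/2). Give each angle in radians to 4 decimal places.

arm 1 (φ=0.0°): x'=0.0648, y'=-0.0883
  A cos θ + B sin θ = C:  0.0552·cos θ + -0.3780·sin θ = -0.2283
  θ1 = atan2(B,A) + arccos(C/0.3820) = 0.7856
arm 2 (φ=120.0°): x'=-0.1089, y'=-0.0120
  e−x'=0.2289;  (l²−L²−(e−x')²−y'²−z²)/2L = -0.3325
  γ=atan2(-0.3780,0.2289)=-1.0264;  ψ=arccos(-0.7525)=2.4226;  θ2=γ+ψ≈1.3963
arm 3 (φ=240.0°): x'=0.0441, y'=0.1003
  A=0.0759, B=-0.3780, C=(l²−L²−A²−y'²−z²)/(2L)=-0.2408
  θ3 = atan2(B,A) + arccos(C/0.3856) = 0.8727

θ₁ = 0.7856, θ₂ = 1.3963, θ₃ = 0.8727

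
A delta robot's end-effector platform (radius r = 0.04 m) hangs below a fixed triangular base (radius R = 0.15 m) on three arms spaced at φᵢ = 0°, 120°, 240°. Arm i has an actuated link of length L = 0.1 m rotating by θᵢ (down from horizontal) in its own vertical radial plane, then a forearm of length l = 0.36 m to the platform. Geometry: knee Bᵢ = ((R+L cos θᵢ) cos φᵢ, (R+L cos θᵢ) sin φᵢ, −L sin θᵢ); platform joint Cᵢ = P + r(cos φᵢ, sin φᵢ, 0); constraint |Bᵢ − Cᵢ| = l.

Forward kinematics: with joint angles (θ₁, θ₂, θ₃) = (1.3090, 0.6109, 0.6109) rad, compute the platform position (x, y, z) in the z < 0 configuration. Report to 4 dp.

(-0.0903, 0.0000, -0.3766)

centre 1 = (0.1359·cos0.0°, 0.1359·sin0.0°, -0.0966) = (0.1359, 0.0000, -0.0966)
φ2=120.0°: virtual centre (-0.0960, 0.1662, -0.0574), radius l
φ3=240.0°: virtual centre (-0.0960, -0.1662, -0.0574), radius l
subtract pairs → two planes through P
[-0.4637 0.3324 0.0785]·P = 0.0123;  [-0.4637 -0.3324 0.0785]·P = 0.0123
det = 0.3083;  x = -0.0266+0.1692z,  y = 0.0000+0.0000z
into |P−centre ₁|² = l²: 1.0286z² + 0.1382z + -0.0939 = 0;  Δ = 0.4053;  z = -0.3766 or 0.2423 → z<0 root = -0.3766
x = -0.0903, y = 0.0000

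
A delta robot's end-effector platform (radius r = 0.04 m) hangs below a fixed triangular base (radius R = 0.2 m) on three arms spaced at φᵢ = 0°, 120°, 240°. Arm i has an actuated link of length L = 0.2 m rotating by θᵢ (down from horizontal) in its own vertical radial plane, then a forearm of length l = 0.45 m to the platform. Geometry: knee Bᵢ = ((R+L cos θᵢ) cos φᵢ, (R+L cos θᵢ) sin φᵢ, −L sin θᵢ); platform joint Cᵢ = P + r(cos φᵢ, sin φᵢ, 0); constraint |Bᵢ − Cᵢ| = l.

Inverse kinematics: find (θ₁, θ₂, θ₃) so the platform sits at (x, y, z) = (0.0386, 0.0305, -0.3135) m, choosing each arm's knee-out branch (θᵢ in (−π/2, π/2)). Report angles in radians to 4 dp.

arm 1 (φ=0.0°): x'=0.0386, y'=0.0305
  A=0.1214, B=-0.3135, C=(l²−L²−A²−y'²−z²)/(2L)=0.1214
  √(A²+B²)=0.3362;  θ1 = -1.2013+1.2014 ≈ 0.0001
rotate P by −φ2: (0.0071, -0.0487, -0.3135)
  e−x'=0.1529;  (l²−L²−(e−x')²−y'²−z²)/2L = 0.0962
  √(A²+B²)=0.3488;  θ2 = -1.1171+1.2914 ≈ 0.1744
rotate P by −φ3: (-0.0457, 0.0182, -0.3135)
  A=0.2057, B=-0.3135, C=(l²−L²−A²−y'²−z²)/(2L)=0.0539
  θ3 = atan2(B,A) + arccos(C/0.3750) = 0.4364

θ₁ = 0.0001, θ₂ = 0.1744, θ₃ = 0.4364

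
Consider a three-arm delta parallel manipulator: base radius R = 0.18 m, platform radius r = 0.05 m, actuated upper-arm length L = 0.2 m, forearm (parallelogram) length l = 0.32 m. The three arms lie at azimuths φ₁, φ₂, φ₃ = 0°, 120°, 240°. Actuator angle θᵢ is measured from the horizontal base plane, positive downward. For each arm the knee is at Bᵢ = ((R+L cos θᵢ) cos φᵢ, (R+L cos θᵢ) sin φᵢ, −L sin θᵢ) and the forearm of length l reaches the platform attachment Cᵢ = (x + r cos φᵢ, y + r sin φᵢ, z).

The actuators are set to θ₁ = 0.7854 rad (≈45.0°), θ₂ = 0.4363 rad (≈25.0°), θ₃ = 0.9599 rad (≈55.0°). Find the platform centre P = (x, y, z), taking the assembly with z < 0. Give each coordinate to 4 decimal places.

(-0.0094, 0.0636, -0.2810)

centre 1 = (0.2714·cos0.0°, 0.2714·sin0.0°, -0.1414) = (0.2714, 0.0000, -0.1414)
φ2=120.0°: virtual centre (-0.1556, 0.2696, -0.0845), radius l
φ3=240.0°: virtual centre (-0.1224, -0.2119, -0.1638), radius l
subtract pairs → two planes through P
plane₁₂: -0.8541x+0.5391y+0.1138z = 0.0104
det = 0.7866;  x = -0.0008+0.0306z,  y = 0.0179+-0.1626z
sphere 1 gives Az²+Bz+C=0 with A=1.0274, B=0.2604, C=-0.0080;  B²−4AC=0.1005;  roots -0.2810, 0.0276;  negative root z = -0.2810
x = -0.0094, y = 0.0636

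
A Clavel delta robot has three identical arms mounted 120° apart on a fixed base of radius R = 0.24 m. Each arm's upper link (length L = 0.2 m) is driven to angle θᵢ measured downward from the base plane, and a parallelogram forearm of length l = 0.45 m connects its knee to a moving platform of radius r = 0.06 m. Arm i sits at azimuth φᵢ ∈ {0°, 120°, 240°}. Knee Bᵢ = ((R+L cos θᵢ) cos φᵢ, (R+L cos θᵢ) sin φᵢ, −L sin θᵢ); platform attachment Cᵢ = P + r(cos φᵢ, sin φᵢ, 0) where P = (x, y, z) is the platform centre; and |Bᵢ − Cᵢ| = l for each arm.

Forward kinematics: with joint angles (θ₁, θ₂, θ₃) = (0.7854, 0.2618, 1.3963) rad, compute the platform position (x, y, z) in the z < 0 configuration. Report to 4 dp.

arm 1 at φ=0.0°: ρ1 = 0.3214;  O1 = (0.3214, 0.0000, -0.1414)
φ2=120.0°: virtual centre (-0.1866, 0.3232, -0.0518), radius l
φ3=240.0°: virtual centre (-0.1074, -0.1860, -0.1970), radius l
subtract pairs → two planes through P
[-1.0160 0.6464 0.1793]·P = 0.0186;  [-0.8576 -0.3719 -0.1111]·P = -0.0384
det = 0.9322;  x = 0.0192+-0.0055z,  y = 0.0590+-0.2860z
into |P−O₁|² = l²: 1.0818z² + 0.2524z + -0.0877 = 0;  Δ = 0.4431;  z = -0.4243 or 0.1910 → z<0 root = -0.4243
x = 0.0215, y = 0.1804

(0.0215, 0.1804, -0.4243)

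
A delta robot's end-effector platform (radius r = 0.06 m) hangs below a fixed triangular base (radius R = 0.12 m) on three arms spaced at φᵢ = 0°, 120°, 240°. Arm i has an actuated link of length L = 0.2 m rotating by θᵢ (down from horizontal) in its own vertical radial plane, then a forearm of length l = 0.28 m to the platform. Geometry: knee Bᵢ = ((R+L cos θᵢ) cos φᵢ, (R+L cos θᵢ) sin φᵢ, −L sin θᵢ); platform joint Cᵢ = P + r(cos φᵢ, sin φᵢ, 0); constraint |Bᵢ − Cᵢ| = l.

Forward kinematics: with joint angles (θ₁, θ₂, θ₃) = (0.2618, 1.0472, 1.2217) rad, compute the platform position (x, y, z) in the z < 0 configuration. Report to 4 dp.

φ1=0.0°: virtual centre (0.2532, 0.0000, -0.0518), radius l
arm 2 at φ=120.0°: (R−r)+L cos θ2 = 0.1600;  O2 = (-0.0800, 0.1386, -0.1732)
φ3=240.0°: virtual centre (-0.0642, -0.1112, -0.1879), radius l
eliminate P² terms by subtracting sphere 1 from 2 and 3
plane₁₂: -0.6664x+0.2771y+-0.2429z = -0.0112
Cramer: x(z) = 0.0205-0.3995z;  y(z) = 0.0089-0.0842z
quadratic in z: (1.1667)z²+(0.2880)z+(-0.0215)=0, √Δ=0.4280 → z ∈ {-0.3068, 0.0600}; z = -0.3068 (taking z<0)
x = 0.1431, y = 0.0347

(0.1431, 0.0347, -0.3068)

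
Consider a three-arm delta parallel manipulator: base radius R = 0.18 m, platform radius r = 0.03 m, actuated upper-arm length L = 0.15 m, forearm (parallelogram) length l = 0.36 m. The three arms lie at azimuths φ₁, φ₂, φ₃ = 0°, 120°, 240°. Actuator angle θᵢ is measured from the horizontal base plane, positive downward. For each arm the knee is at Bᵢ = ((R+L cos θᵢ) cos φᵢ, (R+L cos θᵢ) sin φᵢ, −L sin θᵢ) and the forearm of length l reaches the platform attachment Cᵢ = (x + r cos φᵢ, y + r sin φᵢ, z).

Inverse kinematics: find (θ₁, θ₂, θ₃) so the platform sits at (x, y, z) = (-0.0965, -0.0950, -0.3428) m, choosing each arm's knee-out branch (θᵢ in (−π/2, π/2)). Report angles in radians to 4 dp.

θ₁ = 1.3090, θ₂ = 1.0472, θ₃ = 0.1744

φ1=0.0° → target in arm frame (-0.0965, -0.0950)
  e−x'=0.2465;  (l²−L²−(e−x')²−y'²−z²)/2L = -0.2673
  √(A²+B²)=0.4222;  θ1 = -0.9474+2.2564 ≈ 1.3090
rotate P by −φ2: (-0.0340, 0.1311, -0.3428)
  A=0.1840, B=-0.3428, C=(l²−L²−A²−y'²−z²)/(2L)=-0.2049
  γ=atan2(-0.3428,0.1840)=-1.0781;  ψ=arccos(-0.5265)=2.1253;  θ2=γ+ψ≈1.0472
arm 3 (φ=240.0°): x'=0.1305, y'=-0.0361
  A cos θ + B sin θ = C:  0.0195·cos θ + -0.3428·sin θ = -0.0403
  γ=atan2(-0.3428,0.0195)=-1.5140;  ψ=arccos(-0.1174)=1.6885;  θ3=γ+ψ≈0.1744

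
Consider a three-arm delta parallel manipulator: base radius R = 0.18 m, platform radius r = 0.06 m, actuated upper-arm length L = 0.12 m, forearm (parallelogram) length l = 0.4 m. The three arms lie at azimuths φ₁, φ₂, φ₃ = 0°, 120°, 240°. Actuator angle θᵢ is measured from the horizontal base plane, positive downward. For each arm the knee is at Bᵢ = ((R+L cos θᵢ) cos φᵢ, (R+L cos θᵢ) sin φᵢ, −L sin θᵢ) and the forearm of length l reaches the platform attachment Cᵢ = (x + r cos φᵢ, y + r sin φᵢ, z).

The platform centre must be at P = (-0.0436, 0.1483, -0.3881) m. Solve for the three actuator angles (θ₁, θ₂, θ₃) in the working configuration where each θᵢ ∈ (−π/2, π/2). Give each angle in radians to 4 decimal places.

arm 1 (φ=0.0°): x'=-0.0436, y'=0.1483
  e−x'=0.1636;  (l²−L²−(e−x')²−y'²−z²)/2L = -0.2241
  γ=atan2(-0.3881,0.1636)=-1.1719;  ψ=arccos(-0.5320)=2.1318;  θ1=γ+ψ≈0.9599
arm 2 (φ=120.0°): x'=0.1502, y'=-0.0364
  e−x'=-0.0302;  (l²−L²−(e−x')²−y'²−z²)/2L = -0.0302
  √(A²+B²)=0.3893;  θ2 = -1.6485+1.6486 ≈ 0.0000
arm 3 (φ=240.0°): x'=-0.1066, y'=-0.1119
  A=0.2266, B=-0.3881, C=(l²−L²−A²−y'²−z²)/(2L)=-0.2871
  √(A²+B²)=0.4494;  θ3 = -1.0423+2.2638 ≈ 1.2215

θ₁ = 0.9599, θ₂ = 0.0000, θ₃ = 1.2215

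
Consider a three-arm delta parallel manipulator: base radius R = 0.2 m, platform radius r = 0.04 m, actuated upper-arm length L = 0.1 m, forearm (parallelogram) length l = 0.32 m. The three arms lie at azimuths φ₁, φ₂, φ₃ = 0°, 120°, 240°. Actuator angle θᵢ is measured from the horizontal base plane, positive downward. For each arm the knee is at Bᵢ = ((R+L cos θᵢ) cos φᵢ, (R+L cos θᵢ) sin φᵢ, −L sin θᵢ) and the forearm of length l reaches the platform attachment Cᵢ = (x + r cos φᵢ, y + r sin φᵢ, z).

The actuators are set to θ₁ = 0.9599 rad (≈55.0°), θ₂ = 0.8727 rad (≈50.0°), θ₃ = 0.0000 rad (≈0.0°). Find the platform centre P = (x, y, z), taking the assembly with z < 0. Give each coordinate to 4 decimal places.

(-0.0424, -0.0592, -0.2592)

arm 1 at φ=0.0°: (R−r)+L cos θ1 = 0.2174;  O1 = (0.2174, 0.0000, -0.0819)
O2 = (0.2243·cos120.0°, 0.2243·sin120.0°, -0.0766) = (-0.1121, 0.1942, -0.0766)
φ3=240.0°: virtual centre (-0.1300, -0.2252, 0.0000), radius l
|O₂|²−|O₁|² = 0.0022;  |O₃|²−|O₁|² = 0.0136
linear system: -0.6590x+0.3885y = 0.0022−0.0106z; -0.6947x+-0.4503y = 0.0136−0.1638z
Cramer: x(z) = -0.0111+0.1207z;  y(z) = -0.0132+0.1775z
sphere 1 gives Az²+Bz+C=0 with A=1.0461, B=0.1040, C=-0.0433;  B²−4AC=0.1921;  roots -0.2592, 0.1598;  negative root z = -0.2592
x = -0.0424, y = -0.0592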